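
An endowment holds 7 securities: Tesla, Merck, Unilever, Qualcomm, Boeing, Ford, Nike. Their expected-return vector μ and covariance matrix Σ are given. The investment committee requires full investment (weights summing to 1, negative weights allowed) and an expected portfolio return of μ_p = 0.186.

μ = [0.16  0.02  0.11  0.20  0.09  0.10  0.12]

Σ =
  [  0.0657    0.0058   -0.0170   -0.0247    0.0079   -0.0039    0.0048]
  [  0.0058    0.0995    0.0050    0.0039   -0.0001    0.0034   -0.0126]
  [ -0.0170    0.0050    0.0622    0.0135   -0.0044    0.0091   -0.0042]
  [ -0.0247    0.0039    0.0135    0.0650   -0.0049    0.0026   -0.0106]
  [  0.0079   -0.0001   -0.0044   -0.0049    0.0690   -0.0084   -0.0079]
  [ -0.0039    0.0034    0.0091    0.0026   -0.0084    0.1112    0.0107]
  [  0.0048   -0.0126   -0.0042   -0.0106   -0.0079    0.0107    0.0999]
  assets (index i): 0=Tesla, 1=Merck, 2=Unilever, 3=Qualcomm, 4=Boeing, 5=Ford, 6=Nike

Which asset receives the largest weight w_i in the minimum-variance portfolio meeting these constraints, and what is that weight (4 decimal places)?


Qualcomm (0.4729)

p=Σ⁻¹μ = [4.5085  -0.1742  2.0994  4.7097  1.5290  0.7431  1.5919]
q=Σ⁻¹𝟙 = [25.6789  8.1825  18.2284  24.0662  16.9191  7.5527  13.6571]
a=μᵀp=2.293707  b=𝟙ᵀp=15.007493  c=𝟙ᵀq=114.284990  D=ac−b²=36.911428
λ₁=(c·0.186−b)/D = (114.284990·0.186−15.007493)/36.911428 = 0.169311
λ₂=(a−b·0.186)/D = (2.293707−15.007493·0.186)/36.911428 = -0.013483
w* = 0.169311·p + -0.013483·q:
  w_0 = 0.169311·4.5085 + -0.013483·25.6789 = 0.4171  (Tesla)
  w_1 = 0.169311·-0.1742 + -0.013483·8.1825 = -0.1398  (Merck)
  w_2 = 0.169311·2.0994 + -0.013483·18.2284 = 0.1097  (Unilever)
  w_3 = 0.169311·4.7097 + -0.013483·24.0662 = 0.4729  (Qualcomm)
  w_4 = 0.169311·1.5290 + -0.013483·16.9191 = 0.0307  (Boeing)
  w_5 = 0.169311·0.7431 + -0.013483·7.5527 = 0.0240  (Ford)
  w_6 = 0.169311·1.5919 + -0.013483·13.6571 = 0.0854  (Nike)
Σw_i=1.0000  μᵀw=0.1860
σ²=wᵀΣw=λ₁·μ_p+λ₂ = 0.169311·0.186 + -0.013483 = 0.018009 ≈ 0.0180


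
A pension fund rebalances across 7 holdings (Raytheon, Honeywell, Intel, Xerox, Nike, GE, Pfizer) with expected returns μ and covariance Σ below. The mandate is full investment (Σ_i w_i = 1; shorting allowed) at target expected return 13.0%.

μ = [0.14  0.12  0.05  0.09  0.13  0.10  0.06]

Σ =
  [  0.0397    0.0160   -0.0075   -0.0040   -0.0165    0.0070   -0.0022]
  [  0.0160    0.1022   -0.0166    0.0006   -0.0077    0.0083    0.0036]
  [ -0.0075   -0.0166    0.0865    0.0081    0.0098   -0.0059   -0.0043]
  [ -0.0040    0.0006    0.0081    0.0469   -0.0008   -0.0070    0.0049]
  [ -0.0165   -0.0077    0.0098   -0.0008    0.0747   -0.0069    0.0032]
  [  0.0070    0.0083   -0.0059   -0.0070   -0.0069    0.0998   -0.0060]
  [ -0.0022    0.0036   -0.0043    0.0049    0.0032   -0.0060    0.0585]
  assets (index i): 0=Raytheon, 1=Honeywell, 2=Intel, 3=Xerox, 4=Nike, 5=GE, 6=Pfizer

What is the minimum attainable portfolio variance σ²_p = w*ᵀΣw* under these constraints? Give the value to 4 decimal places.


u=Σ⁻¹μ = [4.6736  0.6325  0.6910  2.2973  2.8295  1.0779  0.9766]
v=Σ⁻¹𝟙 = [34.7806  6.3099  13.0290  22.2809  20.6069  11.8472  17.1930]
a=μᵀu=1.505728  b=𝟙ᵀu=13.178389  c=𝟙ᵀv=126.047361  D=ac−b²=16.123072
λ₁=(c·0.130−b)/D = (126.047361·0.130−13.178389)/16.123072 = 0.198955
λ₂=(a−b·0.130)/D = (1.505728−13.178389·0.130)/16.123072 = -0.012867
w* = 0.198955·u + -0.012867·v:
  w_0 = 0.198955·4.6736 + -0.012867·34.7806 = 0.4823  (Raytheon)
  w_1 = 0.198955·0.6325 + -0.012867·6.3099 = 0.0446  (Honeywell)
  w_2 = 0.198955·0.6910 + -0.012867·13.0290 = -0.0302  (Intel)
  w_3 = 0.198955·2.2973 + -0.012867·22.2809 = 0.1704  (Xerox)
  w_4 = 0.198955·2.8295 + -0.012867·20.6069 = 0.2978  (Nike)
  w_5 = 0.198955·1.0779 + -0.012867·11.8472 = 0.0620  (GE)
  w_6 = 0.198955·0.9766 + -0.012867·17.1930 = -0.0269  (Pfizer)
Σw_i=1.0000  μᵀw=0.1300
σ²=wᵀΣw=λ₁·μ_p+λ₂ = 0.198955·0.130 + -0.012867 = 0.012997 ≈ 0.0130

0.0130


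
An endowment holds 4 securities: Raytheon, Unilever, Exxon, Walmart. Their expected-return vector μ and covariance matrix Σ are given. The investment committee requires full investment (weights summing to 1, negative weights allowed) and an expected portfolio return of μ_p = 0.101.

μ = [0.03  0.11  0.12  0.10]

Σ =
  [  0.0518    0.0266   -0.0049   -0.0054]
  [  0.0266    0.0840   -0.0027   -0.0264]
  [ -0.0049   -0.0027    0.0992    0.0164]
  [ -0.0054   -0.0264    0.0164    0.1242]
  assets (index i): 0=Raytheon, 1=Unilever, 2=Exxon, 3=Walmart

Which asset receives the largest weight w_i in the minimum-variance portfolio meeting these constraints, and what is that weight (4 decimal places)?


Unilever (0.3717)

x=Σ⁻¹μ = [-0.0798  1.6895  1.0835  1.0177]
y=Σ⁻¹𝟙 = [15.9858  10.1824  9.5521  9.6496]
a=μᵀx=0.415238  b=𝟙ᵀx=3.710849  c=𝟙ᵀy=45.369860  D=ac−b²=5.068886
λ₁=(c·0.101−b)/D = (45.369860·0.101−3.710849)/5.068886 = 0.171933
λ₂=(a−b·0.101)/D = (0.415238−3.710849·0.101)/5.068886 = 0.007979
w* = 0.171933·x + 0.007979·y:
  w_0 = 0.171933·-0.0798 + 0.007979·15.9858 = 0.1138  (Raytheon)
  w_1 = 0.171933·1.6895 + 0.007979·10.1824 = 0.3717  (Unilever)
  w_2 = 0.171933·1.0835 + 0.007979·9.5521 = 0.2625  (Exxon)
  w_3 = 0.171933·1.0177 + 0.007979·9.6496 = 0.2520  (Walmart)
Σw_i=1.0000  μᵀw=0.1010
σ²=wᵀΣw=λ₁·μ_p+λ₂ = 0.171933·0.101 + 0.007979 = 0.025344 ≈ 0.0253


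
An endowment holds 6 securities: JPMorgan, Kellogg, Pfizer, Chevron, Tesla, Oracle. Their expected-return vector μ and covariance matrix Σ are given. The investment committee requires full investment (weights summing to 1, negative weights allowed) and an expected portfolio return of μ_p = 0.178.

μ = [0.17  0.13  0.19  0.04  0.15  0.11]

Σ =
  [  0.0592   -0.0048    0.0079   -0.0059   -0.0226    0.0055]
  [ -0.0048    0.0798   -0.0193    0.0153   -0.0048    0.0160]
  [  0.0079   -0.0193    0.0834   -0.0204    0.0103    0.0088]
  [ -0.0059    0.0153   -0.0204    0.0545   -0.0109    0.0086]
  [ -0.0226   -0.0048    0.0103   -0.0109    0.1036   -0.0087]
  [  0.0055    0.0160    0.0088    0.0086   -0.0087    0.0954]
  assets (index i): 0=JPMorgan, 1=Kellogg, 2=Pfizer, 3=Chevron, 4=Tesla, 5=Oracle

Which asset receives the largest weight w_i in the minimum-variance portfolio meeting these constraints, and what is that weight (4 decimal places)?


JPMorgan (0.3979)

p=Σ⁻¹μ = [3.7554  2.1757  2.5606  1.8974  2.3447  0.3782]
q=Σ⁻¹𝟙 = [24.4628  13.0901  16.5219  26.2071  17.0921  4.5486]
a=μᵀp=1.876973  b=𝟙ᵀp=13.112008  c=𝟙ᵀq=101.922667  D=ac−b²=19.381327
λ₁=(c·0.178−b)/D = (101.922667·0.178−13.112008)/19.381327 = 0.259540
λ₂=(a−b·0.178)/D = (1.876973−13.112008·0.178)/19.381327 = -0.023578
w* = 0.259540·p + -0.023578·q:
  w_0 = 0.259540·3.7554 + -0.023578·24.4628 = 0.3979  (JPMorgan)
  w_1 = 0.259540·2.1757 + -0.023578·13.0901 = 0.2560  (Kellogg)
  w_2 = 0.259540·2.5606 + -0.023578·16.5219 = 0.2750  (Pfizer)
  w_3 = 0.259540·1.8974 + -0.023578·26.2071 = -0.1254  (Chevron)
  w_4 = 0.259540·2.3447 + -0.023578·17.0921 = 0.2056  (Tesla)
  w_5 = 0.259540·0.3782 + -0.023578·4.5486 = -0.0091  (Oracle)
Σw_i=1.0000  μᵀw=0.1780
σ²=wᵀΣw=λ₁·μ_p+λ₂ = 0.259540·0.178 + -0.023578 = 0.022621 ≈ 0.0226


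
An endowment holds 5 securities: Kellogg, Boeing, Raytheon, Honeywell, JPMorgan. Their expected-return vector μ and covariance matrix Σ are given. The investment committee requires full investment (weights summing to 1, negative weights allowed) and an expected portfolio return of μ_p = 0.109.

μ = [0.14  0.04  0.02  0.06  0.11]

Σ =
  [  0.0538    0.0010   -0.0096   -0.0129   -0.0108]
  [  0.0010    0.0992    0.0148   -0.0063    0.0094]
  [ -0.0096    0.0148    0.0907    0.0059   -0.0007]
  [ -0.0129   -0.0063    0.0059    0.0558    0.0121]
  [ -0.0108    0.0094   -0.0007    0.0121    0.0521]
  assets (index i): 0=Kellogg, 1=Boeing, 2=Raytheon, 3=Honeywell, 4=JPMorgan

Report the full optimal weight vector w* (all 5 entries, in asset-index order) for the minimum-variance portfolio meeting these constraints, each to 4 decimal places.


0.4454  0.0138  0.0598  0.1602  0.3207

x=Σ⁻¹μ = [3.5074  0.1367  0.5042  1.3022  2.5180]
y=Σ⁻¹𝟙 = [29.2542  7.4695  11.7466  20.0776  19.4053]
a=μᵀx=0.861703  b=𝟙ᵀx=7.968536  c=𝟙ᵀy=87.953172  D=ac−b²=12.291965
λ₁=(c·0.109−b)/D = (87.953172·0.109−7.968536)/12.291965 = 0.131660
λ₂=(a−b·0.109)/D = (0.861703−7.968536·0.109)/12.291965 = -0.000559
w* = 0.131660·x + -0.000559·y:
  w_0 = 0.131660·3.5074 + -0.000559·29.2542 = 0.4454  (Kellogg)
  w_1 = 0.131660·0.1367 + -0.000559·7.4695 = 0.0138  (Boeing)
  w_2 = 0.131660·0.5042 + -0.000559·11.7466 = 0.0598  (Raytheon)
  w_3 = 0.131660·1.3022 + -0.000559·20.0776 = 0.1602  (Honeywell)
  w_4 = 0.131660·2.5180 + -0.000559·19.4053 = 0.3207  (JPMorgan)
Σw_i=1.0000  μᵀw=0.1090
σ²=wᵀΣw=λ₁·μ_p+λ₂ = 0.131660·0.109 + -0.000559 = 0.013792 ≈ 0.0138


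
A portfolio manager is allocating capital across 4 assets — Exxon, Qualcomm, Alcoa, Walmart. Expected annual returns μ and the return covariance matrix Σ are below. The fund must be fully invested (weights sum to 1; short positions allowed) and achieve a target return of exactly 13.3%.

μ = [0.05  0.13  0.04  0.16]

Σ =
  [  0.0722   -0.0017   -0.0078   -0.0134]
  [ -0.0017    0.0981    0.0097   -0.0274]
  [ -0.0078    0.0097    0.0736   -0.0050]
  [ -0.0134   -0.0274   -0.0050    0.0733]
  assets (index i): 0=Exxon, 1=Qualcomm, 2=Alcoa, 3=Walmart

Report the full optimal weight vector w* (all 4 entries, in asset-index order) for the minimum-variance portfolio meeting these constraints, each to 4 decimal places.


0.1399  0.3419  0.0113  0.5069

u=Σ⁻¹μ = [1.4276  2.2134  0.6282  3.3140]
v=Σ⁻¹𝟙 = [20.3936  15.8289  15.3151  24.3324]
a=μᵀu=0.914498  b=𝟙ᵀu=7.583231  c=𝟙ᵀv=75.870074  D=ac−b²=11.877633
λ₁=(c·0.133−b)/D = (75.870074·0.133−7.583231)/11.877633 = 0.211110
λ₂=(a−b·0.133)/D = (0.914498−7.583231·0.133)/11.877633 = -0.007920
w* = 0.211110·u + -0.007920·v:
  w_0 = 0.211110·1.4276 + -0.007920·20.3936 = 0.1399  (Exxon)
  w_1 = 0.211110·2.2134 + -0.007920·15.8289 = 0.3419  (Qualcomm)
  w_2 = 0.211110·0.6282 + -0.007920·15.3151 = 0.0113  (Alcoa)
  w_3 = 0.211110·3.3140 + -0.007920·24.3324 = 0.5069  (Walmart)
Σw_i=1.0000  μᵀw=0.1330
σ²=wᵀΣw=λ₁·μ_p+λ₂ = 0.211110·0.133 + -0.007920 = 0.020158 ≈ 0.0202


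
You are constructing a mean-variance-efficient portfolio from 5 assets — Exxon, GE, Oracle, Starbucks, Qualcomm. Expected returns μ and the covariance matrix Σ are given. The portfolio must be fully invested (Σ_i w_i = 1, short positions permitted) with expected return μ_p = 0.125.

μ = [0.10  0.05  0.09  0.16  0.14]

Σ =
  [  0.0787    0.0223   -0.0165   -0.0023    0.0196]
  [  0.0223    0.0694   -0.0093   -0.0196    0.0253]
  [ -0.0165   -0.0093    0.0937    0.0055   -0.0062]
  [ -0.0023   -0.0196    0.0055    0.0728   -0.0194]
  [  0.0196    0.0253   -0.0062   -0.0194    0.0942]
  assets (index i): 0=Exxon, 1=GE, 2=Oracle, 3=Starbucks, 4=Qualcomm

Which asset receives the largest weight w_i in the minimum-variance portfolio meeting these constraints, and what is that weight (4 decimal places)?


p=Σ⁻¹μ = [0.9543  0.7226  1.1514  2.8008  1.7462]
q=Σ⁻¹𝟙 = [9.3815  15.2744  13.3138  19.6676  9.4881]
a=μᵀp=0.927780  b=𝟙ᵀp=7.375256  c=𝟙ᵀq=67.125396  D=ac−b²=7.883225
λ₁=(c·0.125−b)/D = (67.125396·0.125−7.375256)/7.883225 = 0.128808
λ₂=(a−b·0.125)/D = (0.927780−7.375256·0.125)/7.883225 = 0.000745
w* = 0.128808·p + 0.000745·q:
  w_0 = 0.128808·0.9543 + 0.000745·9.3815 = 0.1299  (Exxon)
  w_1 = 0.128808·0.7226 + 0.000745·15.2744 = 0.1045  (GE)
  w_2 = 0.128808·1.1514 + 0.000745·13.3138 = 0.1582  (Oracle)
  w_3 = 0.128808·2.8008 + 0.000745·19.6676 = 0.3754  (Starbucks)
  w_4 = 0.128808·1.7462 + 0.000745·9.4881 = 0.2320  (Qualcomm)
Σw_i=1.0000  μᵀw=0.1250
σ²=wᵀΣw=λ₁·μ_p+λ₂ = 0.128808·0.125 + 0.000745 = 0.016846 ≈ 0.0168

Starbucks (0.3754)


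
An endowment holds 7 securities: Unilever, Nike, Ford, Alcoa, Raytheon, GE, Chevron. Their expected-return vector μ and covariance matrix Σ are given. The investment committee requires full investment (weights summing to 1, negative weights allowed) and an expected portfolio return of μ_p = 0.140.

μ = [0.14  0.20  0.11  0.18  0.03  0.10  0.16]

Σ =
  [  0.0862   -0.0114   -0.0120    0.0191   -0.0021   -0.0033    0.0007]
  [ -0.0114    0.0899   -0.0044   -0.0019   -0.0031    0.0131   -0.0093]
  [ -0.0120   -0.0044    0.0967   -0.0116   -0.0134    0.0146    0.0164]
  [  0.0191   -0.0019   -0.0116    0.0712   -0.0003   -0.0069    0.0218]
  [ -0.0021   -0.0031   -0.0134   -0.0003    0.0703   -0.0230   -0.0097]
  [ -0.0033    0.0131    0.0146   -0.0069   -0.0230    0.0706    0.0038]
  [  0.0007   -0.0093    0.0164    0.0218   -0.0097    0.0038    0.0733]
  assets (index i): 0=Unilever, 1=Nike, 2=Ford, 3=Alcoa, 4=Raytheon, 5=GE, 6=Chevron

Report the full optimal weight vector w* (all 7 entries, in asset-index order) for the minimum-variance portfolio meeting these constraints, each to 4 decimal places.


0.1458  0.2093  0.1158  0.1568  0.1259  0.1072  0.1393

x=Σ⁻¹μ = [1.8108  2.6056  1.4362  1.9505  1.5495  1.3228  1.7311]
y=Σ⁻¹𝟙 = [13.8708  13.1045  12.7883  11.1678  25.3129  18.4617  11.3828]
a=μᵀx=1.739453  b=𝟙ᵀx=12.406526  c=𝟙ᵀy=106.088755  D=ac−b²=30.614506
λ₁=(c·0.140−b)/D = (106.088755·0.140−12.406526)/30.614506 = 0.079894
λ₂=(a−b·0.140)/D = (1.739453−12.406526·0.140)/30.614506 = 0.000083
w* = 0.079894·x + 0.000083·y:
  w_0 = 0.079894·1.8108 + 0.000083·13.8708 = 0.1458  (Unilever)
  w_1 = 0.079894·2.6056 + 0.000083·13.1045 = 0.2093  (Nike)
  w_2 = 0.079894·1.4362 + 0.000083·12.7883 = 0.1158  (Ford)
  w_3 = 0.079894·1.9505 + 0.000083·11.1678 = 0.1568  (Alcoa)
  w_4 = 0.079894·1.5495 + 0.000083·25.3129 = 0.1259  (Raytheon)
  w_5 = 0.079894·1.3228 + 0.000083·18.4617 = 0.1072  (GE)
  w_6 = 0.079894·1.7311 + 0.000083·11.3828 = 0.1393  (Chevron)
Σw_i=1.0000  μᵀw=0.1400
σ²=wᵀΣw=λ₁·μ_p+λ₂ = 0.079894·0.140 + 0.000083 = 0.011268 ≈ 0.0113


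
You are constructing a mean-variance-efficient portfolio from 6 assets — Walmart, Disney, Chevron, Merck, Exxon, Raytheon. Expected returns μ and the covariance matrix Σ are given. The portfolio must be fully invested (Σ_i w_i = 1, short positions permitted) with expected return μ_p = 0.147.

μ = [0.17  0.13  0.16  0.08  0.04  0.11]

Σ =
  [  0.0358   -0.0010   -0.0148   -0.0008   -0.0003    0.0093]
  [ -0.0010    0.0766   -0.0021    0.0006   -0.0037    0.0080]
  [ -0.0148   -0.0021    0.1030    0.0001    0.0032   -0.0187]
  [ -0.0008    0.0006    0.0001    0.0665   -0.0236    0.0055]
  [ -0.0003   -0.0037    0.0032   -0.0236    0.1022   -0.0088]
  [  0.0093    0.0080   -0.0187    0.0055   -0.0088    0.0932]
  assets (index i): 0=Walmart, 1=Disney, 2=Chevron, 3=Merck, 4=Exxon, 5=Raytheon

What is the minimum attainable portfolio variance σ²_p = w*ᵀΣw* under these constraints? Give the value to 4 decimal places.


0.0118

x=Σ⁻¹μ = [5.6397  1.7674  2.5488  1.4594  0.8124  0.9678]
y=Σ⁻¹𝟙 = [32.9602  13.4875  15.9973  19.9135  15.3080  9.7629]
a=μᵀx=1.852025  b=𝟙ᵀx=13.195506  c=𝟙ᵀy=107.429436  D=ac−b²=24.840567
λ₁=(c·0.147−b)/D = (107.429436·0.147−13.195506)/24.840567 = 0.104531
λ₂=(a−b·0.147)/D = (1.852025−13.195506·0.147)/24.840567 = -0.003531
w* = 0.104531·x + -0.003531·y:
  w_0 = 0.104531·5.6397 + -0.003531·32.9602 = 0.4731  (Walmart)
  w_1 = 0.104531·1.7674 + -0.003531·13.4875 = 0.1371  (Disney)
  w_2 = 0.104531·2.5488 + -0.003531·15.9973 = 0.2099  (Chevron)
  w_3 = 0.104531·1.4594 + -0.003531·19.9135 = 0.0822  (Merck)
  w_4 = 0.104531·0.8124 + -0.003531·15.3080 = 0.0309  (Exxon)
  w_5 = 0.104531·0.9678 + -0.003531·9.7629 = 0.0667  (Raytheon)
Σw_i=1.0000  μᵀw=0.1470
σ²=wᵀΣw=λ₁·μ_p+λ₂ = 0.104531·0.147 + -0.003531 = 0.011835 ≈ 0.0118


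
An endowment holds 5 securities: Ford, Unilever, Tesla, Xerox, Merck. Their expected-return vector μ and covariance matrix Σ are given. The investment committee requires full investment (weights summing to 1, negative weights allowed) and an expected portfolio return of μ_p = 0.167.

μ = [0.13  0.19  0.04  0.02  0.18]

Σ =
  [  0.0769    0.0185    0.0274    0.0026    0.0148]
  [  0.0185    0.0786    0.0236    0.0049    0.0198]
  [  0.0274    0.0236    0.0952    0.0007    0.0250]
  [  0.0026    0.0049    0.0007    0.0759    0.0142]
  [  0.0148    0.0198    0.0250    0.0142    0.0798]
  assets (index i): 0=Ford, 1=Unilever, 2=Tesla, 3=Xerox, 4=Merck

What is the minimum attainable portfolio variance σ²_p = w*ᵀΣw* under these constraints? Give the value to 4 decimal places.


0.0363

g=Σ⁻¹μ = [1.1880  1.9494  -0.8959  -0.2458  1.8760]
h=Σ⁻¹𝟙 = [8.0684  7.2347  4.8028  11.3171  5.7214]
a=μᵀg=0.821759  b=𝟙ᵀg=3.871796  c=𝟙ᵀh=37.144426  D=ac−b²=15.532952
λ₁=(c·0.167−b)/D = (37.144426·0.167−3.871796)/15.532952 = 0.150089
λ₂=(a−b·0.167)/D = (0.821759−3.871796·0.167)/15.532952 = 0.011277
w* = 0.150089·g + 0.011277·h:
  w_0 = 0.150089·1.1880 + 0.011277·8.0684 = 0.2693  (Ford)
  w_1 = 0.150089·1.9494 + 0.011277·7.2347 = 0.3742  (Unilever)
  w_2 = 0.150089·-0.8959 + 0.011277·4.8028 = -0.0803  (Tesla)
  w_3 = 0.150089·-0.2458 + 0.011277·11.3171 = 0.0907  (Xerox)
  w_4 = 0.150089·1.8760 + 0.011277·5.7214 = 0.3461  (Merck)
Σw_i=1.0000  μᵀw=0.1670
σ²=wᵀΣw=λ₁·μ_p+λ₂ = 0.150089·0.167 + 0.011277 = 0.036342 ≈ 0.0363


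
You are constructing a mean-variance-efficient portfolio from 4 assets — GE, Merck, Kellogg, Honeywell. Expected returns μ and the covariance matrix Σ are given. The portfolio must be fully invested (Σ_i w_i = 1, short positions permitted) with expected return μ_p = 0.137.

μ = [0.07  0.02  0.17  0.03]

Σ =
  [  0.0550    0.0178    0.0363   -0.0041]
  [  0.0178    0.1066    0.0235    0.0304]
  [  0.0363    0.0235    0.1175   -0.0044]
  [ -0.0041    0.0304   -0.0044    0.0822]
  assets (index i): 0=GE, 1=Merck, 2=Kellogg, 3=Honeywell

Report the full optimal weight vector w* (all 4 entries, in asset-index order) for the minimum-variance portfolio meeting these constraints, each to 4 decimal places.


u=Σ⁻¹μ = [0.5280  -0.3777  1.3819  0.6050]
v=Σ⁻¹𝟙 = [15.9624  2.4396  3.5501  12.2494]
a=μᵀu=0.282476  b=𝟙ᵀu=2.137152  c=𝟙ᵀv=34.201453  D=ac−b²=5.093655
λ₁=(c·0.137−b)/D = (34.201453·0.137−2.137152)/5.093655 = 0.500318
λ₂=(a−b·0.137)/D = (0.282476−2.137152·0.137)/5.093655 = -0.002025
w* = 0.500318·u + -0.002025·v:
  w_0 = 0.500318·0.5280 + -0.002025·15.9624 = 0.2319  (GE)
  w_1 = 0.500318·-0.3777 + -0.002025·2.4396 = -0.1939  (Merck)
  w_2 = 0.500318·1.3819 + -0.002025·3.5501 = 0.6842  (Kellogg)
  w_3 = 0.500318·0.6050 + -0.002025·12.2494 = 0.2779  (Honeywell)
Σw_i=1.0000  μᵀw=0.1370
σ²=wᵀΣw=λ₁·μ_p+λ₂ = 0.500318·0.137 + -0.002025 = 0.066519 ≈ 0.0665

0.2319  -0.1939  0.6842  0.2779


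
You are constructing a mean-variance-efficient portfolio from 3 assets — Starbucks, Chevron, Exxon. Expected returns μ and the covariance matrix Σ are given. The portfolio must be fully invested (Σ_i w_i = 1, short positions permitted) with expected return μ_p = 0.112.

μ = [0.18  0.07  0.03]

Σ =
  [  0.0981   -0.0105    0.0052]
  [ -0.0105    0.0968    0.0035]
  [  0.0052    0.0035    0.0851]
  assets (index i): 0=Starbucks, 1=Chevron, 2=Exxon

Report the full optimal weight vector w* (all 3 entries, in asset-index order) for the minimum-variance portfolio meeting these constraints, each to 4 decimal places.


0.4599  0.3253  0.2148

x=Σ⁻¹μ = [1.9234  0.9247  0.1970]
y=Σ⁻¹𝟙 = [10.8203  11.1198  10.6324]
a=μᵀx=0.416845  b=𝟙ᵀx=3.045011  c=𝟙ᵀy=32.572491  D=ac−b²=4.305587
λ₁=(c·0.112−b)/D = (32.572491·0.112−3.045011)/4.305587 = 0.140076
λ₂=(a−b·0.112)/D = (0.416845−3.045011·0.112)/4.305587 = 0.017606
w* = 0.140076·x + 0.017606·y:
  w_0 = 0.140076·1.9234 + 0.017606·10.8203 = 0.4599  (Starbucks)
  w_1 = 0.140076·0.9247 + 0.017606·11.1198 = 0.3253  (Chevron)
  w_2 = 0.140076·0.1970 + 0.017606·10.6324 = 0.2148  (Exxon)
Σw_i=1.0000  μᵀw=0.1120
σ²=wᵀΣw=λ₁·μ_p+λ₂ = 0.140076·0.112 + 0.017606 = 0.033294 ≈ 0.0333


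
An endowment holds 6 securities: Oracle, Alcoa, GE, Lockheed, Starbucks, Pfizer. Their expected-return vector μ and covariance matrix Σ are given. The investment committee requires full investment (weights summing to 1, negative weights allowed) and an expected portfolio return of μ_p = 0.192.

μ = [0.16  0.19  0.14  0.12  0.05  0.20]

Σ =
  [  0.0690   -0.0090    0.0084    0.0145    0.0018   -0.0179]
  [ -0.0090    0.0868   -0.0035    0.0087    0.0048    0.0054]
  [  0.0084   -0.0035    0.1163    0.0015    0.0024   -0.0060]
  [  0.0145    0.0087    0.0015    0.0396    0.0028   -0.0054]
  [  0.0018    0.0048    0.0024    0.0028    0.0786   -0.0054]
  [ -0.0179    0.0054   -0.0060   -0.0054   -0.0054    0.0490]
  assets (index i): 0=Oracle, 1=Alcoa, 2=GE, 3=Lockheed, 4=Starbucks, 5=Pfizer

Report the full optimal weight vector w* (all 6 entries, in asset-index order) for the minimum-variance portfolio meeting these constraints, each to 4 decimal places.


x=Σ⁻¹μ = [3.4344  2.0108  1.2631  1.9922  0.7076  5.5668]
y=Σ⁻¹𝟙 = [18.1510  9.1725  8.6272  19.5333  12.8938  30.6580]
a=μᵀx=2.496214  b=𝟙ᵀx=14.975021  c=𝟙ᵀy=99.035778  D=ac−b²=22.963265
λ₁=(c·0.192−b)/D = (99.035778·0.192−14.975021)/22.963265 = 0.175927
λ₂=(a−b·0.192)/D = (2.496214−14.975021·0.192)/22.963265 = -0.016504
w* = 0.175927·x + -0.016504·y:
  w_0 = 0.175927·3.4344 + -0.016504·18.1510 = 0.3046  (Oracle)
  w_1 = 0.175927·2.0108 + -0.016504·9.1725 = 0.2024  (Alcoa)
  w_2 = 0.175927·1.2631 + -0.016504·8.6272 = 0.0798  (GE)
  w_3 = 0.175927·1.9922 + -0.016504·19.5333 = 0.0281  (Lockheed)
  w_4 = 0.175927·0.7076 + -0.016504·12.8938 = -0.0883  (Starbucks)
  w_5 = 0.175927·5.5668 + -0.016504·30.6580 = 0.4734  (Pfizer)
Σw_i=1.0000  μᵀw=0.1920
σ²=wᵀΣw=λ₁·μ_p+λ₂ = 0.175927·0.192 + -0.016504 = 0.017274 ≈ 0.0173

0.3046  0.2024  0.0798  0.0281  -0.0883  0.4734


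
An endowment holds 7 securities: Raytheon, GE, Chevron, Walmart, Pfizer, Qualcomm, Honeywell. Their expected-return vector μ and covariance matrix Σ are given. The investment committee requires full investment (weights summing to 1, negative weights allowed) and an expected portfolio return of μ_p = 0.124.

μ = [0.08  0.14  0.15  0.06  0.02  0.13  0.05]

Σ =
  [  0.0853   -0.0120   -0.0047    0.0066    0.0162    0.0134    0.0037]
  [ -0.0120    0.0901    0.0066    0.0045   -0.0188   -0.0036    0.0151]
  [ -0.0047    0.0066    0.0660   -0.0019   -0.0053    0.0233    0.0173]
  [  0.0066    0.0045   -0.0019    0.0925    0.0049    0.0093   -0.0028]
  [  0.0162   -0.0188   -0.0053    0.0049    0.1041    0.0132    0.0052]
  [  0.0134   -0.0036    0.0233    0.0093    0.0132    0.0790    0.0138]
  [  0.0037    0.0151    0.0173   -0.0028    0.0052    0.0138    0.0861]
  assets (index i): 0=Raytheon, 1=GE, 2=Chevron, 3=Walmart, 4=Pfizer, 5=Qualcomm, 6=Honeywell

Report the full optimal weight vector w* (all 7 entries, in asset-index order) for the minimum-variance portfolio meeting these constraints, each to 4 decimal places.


0.1755  0.2777  0.3259  0.0688  0.0520  0.1503  -0.0503

g=Σ⁻¹μ = [1.0624  1.6831  1.9758  0.4140  0.3116  0.9125  -0.3087]
h=Σ⁻¹𝟙 = [10.7944  12.3972  12.8747  8.9576  9.6217  3.9787  5.4619]
a=μᵀg=0.751250  b=𝟙ᵀg=6.050583  c=𝟙ᵀh=64.086244  D=ac−b²=11.535255
λ₁=(c·0.124−b)/D = (64.086244·0.124−6.050583)/11.535255 = 0.164375
λ₂=(a−b·0.124)/D = (0.751250−6.050583·0.124)/11.535255 = 0.000085
w* = 0.164375·g + 0.000085·h:
  w_0 = 0.164375·1.0624 + 0.000085·10.7944 = 0.1755  (Raytheon)
  w_1 = 0.164375·1.6831 + 0.000085·12.3972 = 0.2777  (GE)
  w_2 = 0.164375·1.9758 + 0.000085·12.8747 = 0.3259  (Chevron)
  w_3 = 0.164375·0.4140 + 0.000085·8.9576 = 0.0688  (Walmart)
  w_4 = 0.164375·0.3116 + 0.000085·9.6217 = 0.0520  (Pfizer)
  w_5 = 0.164375·0.9125 + 0.000085·3.9787 = 0.1503  (Qualcomm)
  w_6 = 0.164375·-0.3087 + 0.000085·5.4619 = -0.0503  (Honeywell)
Σw_i=1.0000  μᵀw=0.1240
σ²=wᵀΣw=λ₁·μ_p+λ₂ = 0.164375·0.124 + 0.000085 = 0.020467 ≈ 0.0205


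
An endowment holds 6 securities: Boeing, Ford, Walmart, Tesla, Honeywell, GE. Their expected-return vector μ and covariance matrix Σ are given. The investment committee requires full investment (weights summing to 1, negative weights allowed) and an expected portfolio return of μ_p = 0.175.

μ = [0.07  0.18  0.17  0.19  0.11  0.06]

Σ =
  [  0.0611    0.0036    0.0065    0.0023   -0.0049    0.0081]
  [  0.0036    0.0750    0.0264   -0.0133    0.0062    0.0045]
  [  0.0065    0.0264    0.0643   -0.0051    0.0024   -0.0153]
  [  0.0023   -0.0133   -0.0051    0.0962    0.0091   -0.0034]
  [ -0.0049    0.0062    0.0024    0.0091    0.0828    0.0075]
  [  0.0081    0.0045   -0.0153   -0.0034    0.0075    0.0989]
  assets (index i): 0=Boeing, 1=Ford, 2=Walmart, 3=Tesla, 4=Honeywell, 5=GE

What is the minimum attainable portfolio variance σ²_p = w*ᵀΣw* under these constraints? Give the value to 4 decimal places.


0.0249

x=Σ⁻¹μ = [0.6803  1.9023  2.1365  2.2842  0.8400  0.8097]
y=Σ⁻¹𝟙 = [13.3658  8.4545  13.7566  11.4304  9.6362  10.4222]
a=μᵀx=1.328238  b=𝟙ᵀx=8.653147  c=𝟙ᵀy=67.065848  D=ac−b²=14.202473
λ₁=(c·0.175−b)/D = (67.065848·0.175−8.653147)/14.202473 = 0.217101
λ₂=(a−b·0.175)/D = (1.328238−8.653147·0.175)/14.202473 = -0.013101
w* = 0.217101·x + -0.013101·y:
  w_0 = 0.217101·0.6803 + -0.013101·13.3658 = -0.0274  (Boeing)
  w_1 = 0.217101·1.9023 + -0.013101·8.4545 = 0.3022  (Ford)
  w_2 = 0.217101·2.1365 + -0.013101·13.7566 = 0.2836  (Walmart)
  w_3 = 0.217101·2.2842 + -0.013101·11.4304 = 0.3462  (Tesla)
  w_4 = 0.217101·0.8400 + -0.013101·9.6362 = 0.0561  (Honeywell)
  w_5 = 0.217101·0.8097 + -0.013101·10.4222 = 0.0393  (GE)
Σw_i=1.0000  μᵀw=0.1750
σ²=wᵀΣw=λ₁·μ_p+λ₂ = 0.217101·0.175 + -0.013101 = 0.024892 ≈ 0.0249


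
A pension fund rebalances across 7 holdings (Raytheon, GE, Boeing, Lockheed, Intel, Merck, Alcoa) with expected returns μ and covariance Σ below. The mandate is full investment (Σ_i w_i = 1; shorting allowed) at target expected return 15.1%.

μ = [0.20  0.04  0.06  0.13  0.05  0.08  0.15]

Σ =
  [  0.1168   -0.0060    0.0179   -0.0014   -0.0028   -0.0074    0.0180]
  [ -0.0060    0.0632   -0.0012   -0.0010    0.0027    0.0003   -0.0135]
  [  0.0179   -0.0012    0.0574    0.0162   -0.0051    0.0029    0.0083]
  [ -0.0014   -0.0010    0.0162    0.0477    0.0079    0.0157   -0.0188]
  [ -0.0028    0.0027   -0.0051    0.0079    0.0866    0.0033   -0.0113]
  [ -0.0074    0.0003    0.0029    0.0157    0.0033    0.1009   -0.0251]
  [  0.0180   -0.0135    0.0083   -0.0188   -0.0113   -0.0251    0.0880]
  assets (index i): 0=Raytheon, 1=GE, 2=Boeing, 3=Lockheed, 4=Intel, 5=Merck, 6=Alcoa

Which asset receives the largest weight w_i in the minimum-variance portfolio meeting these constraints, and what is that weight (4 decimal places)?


u=Σ⁻¹μ = [1.6099  1.4115  -0.9232  3.8155  0.5161  1.0329  2.8549]
v=Σ⁻¹𝟙 = [6.4678  21.1113  6.8232  22.1930  11.9324  11.8258  22.2823]
a=μᵀu=1.355729  b=𝟙ᵀu=10.317527  c=𝟙ᵀv=102.635782  D=ac−b²=32.694907
λ₁=(c·0.151−b)/D = (102.635782·0.151−10.317527)/32.694907 = 0.158449
λ₂=(a−b·0.151)/D = (1.355729−10.317527·0.151)/32.694907 = -0.006185
w* = 0.158449·u + -0.006185·v:
  w_0 = 0.158449·1.6099 + -0.006185·6.4678 = 0.2151  (Raytheon)
  w_1 = 0.158449·1.4115 + -0.006185·21.1113 = 0.0931  (GE)
  w_2 = 0.158449·-0.9232 + -0.006185·6.8232 = -0.1885  (Boeing)
  w_3 = 0.158449·3.8155 + -0.006185·22.1930 = 0.4673  (Lockheed)
  w_4 = 0.158449·0.5161 + -0.006185·11.9324 = 0.0080  (Intel)
  w_5 = 0.158449·1.0329 + -0.006185·11.8258 = 0.0905  (Merck)
  w_6 = 0.158449·2.8549 + -0.006185·22.2823 = 0.3145  (Alcoa)
Σw_i=1.0000  μᵀw=0.1510
σ²=wᵀΣw=λ₁·μ_p+λ₂ = 0.158449·0.151 + -0.006185 = 0.017741 ≈ 0.0177

Lockheed (0.4673)


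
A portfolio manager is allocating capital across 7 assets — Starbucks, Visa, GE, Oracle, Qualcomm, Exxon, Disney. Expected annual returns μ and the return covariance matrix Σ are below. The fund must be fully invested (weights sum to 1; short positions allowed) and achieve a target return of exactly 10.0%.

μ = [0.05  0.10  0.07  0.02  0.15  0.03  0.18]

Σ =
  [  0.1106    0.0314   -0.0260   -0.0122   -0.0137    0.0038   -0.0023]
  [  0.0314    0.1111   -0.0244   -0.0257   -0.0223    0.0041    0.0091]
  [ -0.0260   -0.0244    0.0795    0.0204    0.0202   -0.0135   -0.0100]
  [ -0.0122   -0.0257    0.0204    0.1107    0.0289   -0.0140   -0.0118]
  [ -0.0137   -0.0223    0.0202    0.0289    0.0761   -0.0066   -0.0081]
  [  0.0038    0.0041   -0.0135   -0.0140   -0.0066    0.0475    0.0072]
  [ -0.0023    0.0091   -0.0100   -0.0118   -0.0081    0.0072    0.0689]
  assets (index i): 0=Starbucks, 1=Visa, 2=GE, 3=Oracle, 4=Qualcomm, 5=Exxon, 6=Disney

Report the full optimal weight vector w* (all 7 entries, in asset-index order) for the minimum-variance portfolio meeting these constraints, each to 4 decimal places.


g=Σ⁻¹μ = [0.7698  1.2242  1.3625  0.0632  2.4578  0.7731  2.8932]
h=Σ⁻¹𝟙 = [12.6570  12.9987  21.1885  11.3097  13.5039  27.5825  16.9369]
a=μᵀg=1.170185  b=𝟙ᵀg=9.543802  c=𝟙ᵀh=116.177161  D=ac−b²=44.864589
λ₁=(c·0.100−b)/D = (116.177161·0.100−9.543802)/44.864589 = 0.046226
λ₂=(a−b·0.100)/D = (1.170185−9.543802·0.100)/44.864589 = 0.004810
w* = 0.046226·g + 0.004810·h:
  w_0 = 0.046226·0.7698 + 0.004810·12.6570 = 0.0965  (Starbucks)
  w_1 = 0.046226·1.2242 + 0.004810·12.9987 = 0.1191  (Visa)
  w_2 = 0.046226·1.3625 + 0.004810·21.1885 = 0.1649  (GE)
  w_3 = 0.046226·0.0632 + 0.004810·11.3097 = 0.0573  (Oracle)
  w_4 = 0.046226·2.4578 + 0.004810·13.5039 = 0.1786  (Qualcomm)
  w_5 = 0.046226·0.7731 + 0.004810·27.5825 = 0.1684  (Exxon)
  w_6 = 0.046226·2.8932 + 0.004810·16.9369 = 0.2152  (Disney)
Σw_i=1.0000  μᵀw=0.1000
σ²=wᵀΣw=λ₁·μ_p+λ₂ = 0.046226·0.100 + 0.004810 = 0.009433 ≈ 0.0094

0.0965  0.1191  0.1649  0.0573  0.1786  0.1684  0.2152


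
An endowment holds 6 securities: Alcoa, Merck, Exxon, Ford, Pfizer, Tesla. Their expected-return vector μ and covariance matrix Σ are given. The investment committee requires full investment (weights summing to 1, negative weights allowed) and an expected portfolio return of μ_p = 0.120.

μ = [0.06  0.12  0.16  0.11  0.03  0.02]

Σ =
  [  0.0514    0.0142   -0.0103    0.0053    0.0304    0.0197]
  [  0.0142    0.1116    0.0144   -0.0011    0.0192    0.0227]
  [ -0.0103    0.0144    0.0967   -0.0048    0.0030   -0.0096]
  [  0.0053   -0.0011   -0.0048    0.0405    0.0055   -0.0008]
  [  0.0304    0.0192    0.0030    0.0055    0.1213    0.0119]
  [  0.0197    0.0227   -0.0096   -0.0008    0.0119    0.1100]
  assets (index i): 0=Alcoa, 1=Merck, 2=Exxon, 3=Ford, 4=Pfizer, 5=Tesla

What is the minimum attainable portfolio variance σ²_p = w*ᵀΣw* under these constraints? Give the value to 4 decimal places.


0.0189

p=Σ⁻¹μ = [1.2321  0.7683  1.8257  2.8413  -0.3592  0.0214]
q=Σ⁻¹𝟙 = [14.8406  3.9289  13.1572  24.3025  1.8132  6.7512]
a=μᵀp=0.760440  b=𝟙ᵀp=6.329756  c=𝟙ᵀq=64.793574  D=ac−b²=9.205820
λ₁=(c·0.120−b)/D = (64.793574·0.120−6.329756)/9.205820 = 0.157017
λ₂=(a−b·0.120)/D = (0.760440−6.329756·0.120)/9.205820 = 0.000094
w* = 0.157017·p + 0.000094·q:
  w_0 = 0.157017·1.2321 + 0.000094·14.8406 = 0.1949  (Alcoa)
  w_1 = 0.157017·0.7683 + 0.000094·3.9289 = 0.1210  (Merck)
  w_2 = 0.157017·1.8257 + 0.000094·13.1572 = 0.2879  (Exxon)
  w_3 = 0.157017·2.8413 + 0.000094·24.3025 = 0.4484  (Ford)
  w_4 = 0.157017·-0.3592 + 0.000094·1.8132 = -0.0562  (Pfizer)
  w_5 = 0.157017·0.0214 + 0.000094·6.7512 = 0.0040  (Tesla)
Σw_i=1.0000  μᵀw=0.1200
σ²=wᵀΣw=λ₁·μ_p+λ₂ = 0.157017·0.120 + 0.000094 = 0.018937 ≈ 0.0189


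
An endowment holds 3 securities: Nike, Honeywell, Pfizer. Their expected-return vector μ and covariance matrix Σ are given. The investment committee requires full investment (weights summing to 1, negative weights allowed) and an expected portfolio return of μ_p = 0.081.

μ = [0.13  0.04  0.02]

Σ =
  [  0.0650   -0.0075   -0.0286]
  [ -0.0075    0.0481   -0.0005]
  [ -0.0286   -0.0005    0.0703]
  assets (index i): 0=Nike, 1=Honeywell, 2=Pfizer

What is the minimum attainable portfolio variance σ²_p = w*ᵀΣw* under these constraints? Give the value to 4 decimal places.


0.0149

g=Σ⁻¹μ = [2.7731  1.2788  1.4218]
h=Σ⁻¹𝟙 = [30.0807  25.7573  26.6456]
a=μᵀg=0.440094  b=𝟙ᵀg=5.473694  c=𝟙ᵀh=82.483628  D=ac−b²=6.339243
λ₁=(c·0.081−b)/D = (82.483628·0.081−5.473694)/6.339243 = 0.190477
λ₂=(a−b·0.081)/D = (0.440094−5.473694·0.081)/6.339243 = -0.000517
w* = 0.190477·g + -0.000517·h:
  w_0 = 0.190477·2.7731 + -0.000517·30.0807 = 0.5127  (Nike)
  w_1 = 0.190477·1.2788 + -0.000517·25.7573 = 0.2303  (Honeywell)
  w_2 = 0.190477·1.4218 + -0.000517·26.6456 = 0.2571  (Pfizer)
Σw_i=1.0000  μᵀw=0.0810
σ²=wᵀΣw=λ₁·μ_p+λ₂ = 0.190477·0.081 + -0.000517 = 0.014912 ≈ 0.0149


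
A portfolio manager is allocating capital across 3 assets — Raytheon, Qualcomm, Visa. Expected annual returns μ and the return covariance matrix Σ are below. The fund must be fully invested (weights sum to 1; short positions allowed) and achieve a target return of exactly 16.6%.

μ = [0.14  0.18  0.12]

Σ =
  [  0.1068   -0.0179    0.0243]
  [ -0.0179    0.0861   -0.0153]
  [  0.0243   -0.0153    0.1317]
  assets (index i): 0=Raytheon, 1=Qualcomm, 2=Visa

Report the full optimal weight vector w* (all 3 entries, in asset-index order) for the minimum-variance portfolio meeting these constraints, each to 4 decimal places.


x=Σ⁻¹μ = [1.5312  2.5738  0.9276]
y=Σ⁻¹𝟙 = [10.1893  15.0588  7.4624]
a=μᵀx=0.788958  b=𝟙ᵀx=5.032575  c=𝟙ᵀy=32.710509  D=ac−b²=0.480406
λ₁=(c·0.166−b)/D = (32.710509·0.166−5.032575)/0.480406 = 0.827153
λ₂=(a−b·0.166)/D = (0.788958−5.032575·0.166)/0.480406 = -0.096688
w* = 0.827153·x + -0.096688·y:
  w_0 = 0.827153·1.5312 + -0.096688·10.1893 = 0.2813  (Raytheon)
  w_1 = 0.827153·2.5738 + -0.096688·15.0588 = 0.6729  (Qualcomm)
  w_2 = 0.827153·0.9276 + -0.096688·7.4624 = 0.0458  (Visa)
Σw_i=1.0000  μᵀw=0.1660
σ²=wᵀΣw=λ₁·μ_p+λ₂ = 0.827153·0.166 + -0.096688 = 0.040620 ≈ 0.0406

0.2813  0.6729  0.0458


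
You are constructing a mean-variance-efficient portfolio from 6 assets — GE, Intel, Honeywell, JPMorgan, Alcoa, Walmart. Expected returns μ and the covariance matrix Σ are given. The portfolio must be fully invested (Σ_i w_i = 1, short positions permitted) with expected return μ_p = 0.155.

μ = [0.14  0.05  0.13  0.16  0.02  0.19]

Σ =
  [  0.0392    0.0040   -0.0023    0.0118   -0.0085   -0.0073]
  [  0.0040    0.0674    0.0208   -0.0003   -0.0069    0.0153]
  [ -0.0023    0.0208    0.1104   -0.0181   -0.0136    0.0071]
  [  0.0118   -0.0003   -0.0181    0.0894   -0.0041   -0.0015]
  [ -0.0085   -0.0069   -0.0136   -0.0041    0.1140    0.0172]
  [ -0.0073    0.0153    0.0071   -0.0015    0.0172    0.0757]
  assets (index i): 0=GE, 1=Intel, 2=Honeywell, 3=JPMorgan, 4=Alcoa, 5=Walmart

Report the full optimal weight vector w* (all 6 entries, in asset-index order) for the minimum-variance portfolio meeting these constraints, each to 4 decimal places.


0.3957  -0.0397  0.1540  0.1700  0.0378  0.2821

u=Σ⁻¹μ = [3.7967  -0.5499  1.4767  1.6439  0.2338  2.8281]
v=Σ⁻¹𝟙 = [26.4807  8.8505  10.3728  10.5167  11.2917  10.6447]
a=μᵀu=1.501054  b=𝟙ᵀu=9.429298  c=𝟙ᵀv=78.157195  D=ac−b²=28.406496
λ₁=(c·0.155−b)/D = (78.157195·0.155−9.429298)/28.406496 = 0.094523
λ₂=(a−b·0.155)/D = (1.501054−9.429298·0.155)/28.406496 = 0.001391
w* = 0.094523·u + 0.001391·v:
  w_0 = 0.094523·3.7967 + 0.001391·26.4807 = 0.3957  (GE)
  w_1 = 0.094523·-0.5499 + 0.001391·8.8505 = -0.0397  (Intel)
  w_2 = 0.094523·1.4767 + 0.001391·10.3728 = 0.1540  (Honeywell)
  w_3 = 0.094523·1.6439 + 0.001391·10.5167 = 0.1700  (JPMorgan)
  w_4 = 0.094523·0.2338 + 0.001391·11.2917 = 0.0378  (Alcoa)
  w_5 = 0.094523·2.8281 + 0.001391·10.6447 = 0.2821  (Walmart)
Σw_i=1.0000  μᵀw=0.1550
σ²=wᵀΣw=λ₁·μ_p+λ₂ = 0.094523·0.155 + 0.001391 = 0.016042 ≈ 0.0160


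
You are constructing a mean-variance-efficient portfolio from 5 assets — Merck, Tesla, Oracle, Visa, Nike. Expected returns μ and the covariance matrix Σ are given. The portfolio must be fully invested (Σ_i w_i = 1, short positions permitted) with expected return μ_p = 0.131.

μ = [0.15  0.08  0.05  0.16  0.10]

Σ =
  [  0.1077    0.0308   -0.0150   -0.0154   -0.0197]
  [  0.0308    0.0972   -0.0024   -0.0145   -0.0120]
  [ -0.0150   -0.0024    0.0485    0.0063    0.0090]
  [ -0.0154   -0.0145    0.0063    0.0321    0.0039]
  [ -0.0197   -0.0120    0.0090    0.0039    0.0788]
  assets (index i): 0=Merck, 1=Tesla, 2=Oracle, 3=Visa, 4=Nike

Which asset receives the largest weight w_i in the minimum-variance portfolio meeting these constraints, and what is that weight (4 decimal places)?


Visa (0.4786)

p=Σ⁻¹μ = [2.3396  1.2476  0.6868  6.3349  1.6520]
q=Σ⁻¹𝟙 = [16.4243  13.2691  18.4733  39.6088  14.7469]
a=μᵀp=1.663876  b=𝟙ᵀp=12.260935  c=𝟙ᵀq=102.522368  D=ac−b²=20.254010
λ₁=(c·0.131−b)/D = (102.522368·0.131−12.260935)/20.254010 = 0.057741
λ₂=(a−b·0.131)/D = (1.663876−12.260935·0.131)/20.254010 = 0.002849
w* = 0.057741·p + 0.002849·q:
  w_0 = 0.057741·2.3396 + 0.002849·16.4243 = 0.1819  (Merck)
  w_1 = 0.057741·1.2476 + 0.002849·13.2691 = 0.1098  (Tesla)
  w_2 = 0.057741·0.6868 + 0.002849·18.4733 = 0.0923  (Oracle)
  w_3 = 0.057741·6.3349 + 0.002849·39.6088 = 0.4786  (Visa)
  w_4 = 0.057741·1.6520 + 0.002849·14.7469 = 0.1374  (Nike)
Σw_i=1.0000  μᵀw=0.1310
σ²=wᵀΣw=λ₁·μ_p+λ₂ = 0.057741·0.131 + 0.002849 = 0.010413 ≈ 0.0104


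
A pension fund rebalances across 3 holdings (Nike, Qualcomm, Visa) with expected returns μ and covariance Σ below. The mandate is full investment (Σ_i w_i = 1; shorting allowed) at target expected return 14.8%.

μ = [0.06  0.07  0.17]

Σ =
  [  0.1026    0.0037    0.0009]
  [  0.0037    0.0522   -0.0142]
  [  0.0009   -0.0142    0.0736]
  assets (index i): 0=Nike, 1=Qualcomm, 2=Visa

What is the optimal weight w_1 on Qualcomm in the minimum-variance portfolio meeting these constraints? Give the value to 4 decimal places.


0.2642

p=Σ⁻¹μ = [0.4876  2.0402  2.6975]
q=Σ⁻¹𝟙 = [8.7436  23.4342  18.0013]
a=μᵀp=0.630636  b=𝟙ᵀp=5.225236  c=𝟙ᵀq=50.179148  D=ac−b²=4.341688
λ₁=(c·0.148−b)/D = (50.179148·0.148−5.225236)/4.341688 = 0.507010
λ₂=(a−b·0.148)/D = (0.630636−5.225236·0.148)/4.341688 = -0.032867
w* = 0.507010·p + -0.032867·q:
  w_0 = 0.507010·0.4876 + -0.032867·8.7436 = -0.0402  (Nike)
  w_1 = 0.507010·2.0402 + -0.032867·23.4342 = 0.2642  (Qualcomm)
  w_2 = 0.507010·2.6975 + -0.032867·18.0013 = 0.7760  (Visa)
Σw_i=1.0000  μᵀw=0.1480
σ²=wᵀΣw=λ₁·μ_p+λ₂ = 0.507010·0.148 + -0.032867 = 0.042170 ≈ 0.0422


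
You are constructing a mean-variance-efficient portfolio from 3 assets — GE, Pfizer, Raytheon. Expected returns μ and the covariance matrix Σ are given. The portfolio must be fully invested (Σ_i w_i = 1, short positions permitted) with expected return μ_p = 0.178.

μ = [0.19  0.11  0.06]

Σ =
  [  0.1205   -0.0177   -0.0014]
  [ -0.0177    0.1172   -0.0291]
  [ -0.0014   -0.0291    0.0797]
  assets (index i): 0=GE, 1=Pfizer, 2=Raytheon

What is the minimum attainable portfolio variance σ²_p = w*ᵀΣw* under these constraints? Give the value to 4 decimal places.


u=Σ⁻¹μ = [1.8199  1.5487  1.3502]
v=Σ⁻¹𝟙 = [10.6578  14.6302  18.0760]
a=μᵀu=0.597156  b=𝟙ᵀu=4.718853  c=𝟙ᵀv=43.363934  D=ac−b²=3.627473
λ₁=(c·0.178−b)/D = (43.363934·0.178−4.718853)/3.627473 = 0.827002
λ₂=(a−b·0.178)/D = (0.597156−4.718853·0.178)/3.627473 = -0.066934
w* = 0.827002·u + -0.066934·v:
  w_0 = 0.827002·1.8199 + -0.066934·10.6578 = 0.7917  (GE)
  w_1 = 0.827002·1.5487 + -0.066934·14.6302 = 0.3015  (Pfizer)
  w_2 = 0.827002·1.3502 + -0.066934·18.0760 = -0.0932  (Raytheon)
Σw_i=1.0000  μᵀw=0.1780
σ²=wᵀΣw=λ₁·μ_p+λ₂ = 0.827002·0.178 + -0.066934 = 0.080273 ≈ 0.0803

0.0803
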